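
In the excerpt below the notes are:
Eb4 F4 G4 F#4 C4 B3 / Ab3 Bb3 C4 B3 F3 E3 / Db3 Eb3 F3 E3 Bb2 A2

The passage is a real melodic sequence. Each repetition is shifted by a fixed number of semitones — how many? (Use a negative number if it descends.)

With a 6-note motive the entries are Eb4, Ab3, Db3, each down a 5th from the previous.
Eb4 to Ab3 spans -7 semitones.

-7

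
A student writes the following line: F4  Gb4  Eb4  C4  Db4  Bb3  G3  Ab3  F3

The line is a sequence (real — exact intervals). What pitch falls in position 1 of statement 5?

A2

Grouping in 3s, the 1st note of each cell is F4, C4, G3.
Extending down a 4th: D3 → A2.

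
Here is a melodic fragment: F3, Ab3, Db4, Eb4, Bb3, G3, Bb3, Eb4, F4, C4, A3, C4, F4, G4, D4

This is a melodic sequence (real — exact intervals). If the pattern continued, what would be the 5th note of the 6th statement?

G#4

Grouping in 5s, the 5th note of each cell is Bb3, C4, D4.
Each moves up a 2nd. Continuing: E4 → F#4 → G#4.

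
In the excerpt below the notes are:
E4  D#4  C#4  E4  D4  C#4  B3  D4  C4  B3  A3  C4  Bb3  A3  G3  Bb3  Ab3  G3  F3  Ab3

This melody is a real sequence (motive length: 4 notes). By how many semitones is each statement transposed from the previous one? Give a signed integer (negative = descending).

Unit = 4 notes; the statements start on E4, D4, C4, Bb3, Ab3, moving down a 2nd each time.
E4 to D4 spans -2 semitones.

-2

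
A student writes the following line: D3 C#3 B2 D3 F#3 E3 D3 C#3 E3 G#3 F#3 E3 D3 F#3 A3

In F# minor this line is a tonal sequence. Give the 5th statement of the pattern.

Unit = 5 notes; the statements start on D3, E3, F#3, moving up a 2nd each time.
Extending up a 2nd: G#3 → A3.
So cell 5 is A3 G#3 F#3 A3 C#4.

A3 G#3 F#3 A3 C#4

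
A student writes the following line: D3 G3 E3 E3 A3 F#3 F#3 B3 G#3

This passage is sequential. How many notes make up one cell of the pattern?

3

9 notes total. Splitting into 3 groups of 3:
D3 G3 E3 | E3 A3 F#3 | F#3 B3 G#3
Each cell is the previous one up a 2nd — so the unit is 3 notes.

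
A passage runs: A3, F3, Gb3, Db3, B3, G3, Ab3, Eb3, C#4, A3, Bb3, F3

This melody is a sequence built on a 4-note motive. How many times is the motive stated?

3

12 notes in groups of 4 gives 12/4 = 3 statements.
Starts: A3, B3, C#4 — each up a 2nd.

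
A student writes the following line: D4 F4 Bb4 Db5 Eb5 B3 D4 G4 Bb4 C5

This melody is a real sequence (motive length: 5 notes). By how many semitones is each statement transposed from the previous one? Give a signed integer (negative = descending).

Unit = 5 notes; the statements start on D4, B3, moving down a 3rd each time.
Counting half-steps from D4 to B3: -3.

-3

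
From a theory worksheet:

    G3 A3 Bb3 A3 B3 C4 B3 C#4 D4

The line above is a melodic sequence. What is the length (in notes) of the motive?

3

9 notes total. Splitting into 3 groups of 3:
G3 A3 Bb3 | A3 B3 C4 | B3 C#4 D4
Every group is a transposition up a 2nd of the one before; no shorter unit works.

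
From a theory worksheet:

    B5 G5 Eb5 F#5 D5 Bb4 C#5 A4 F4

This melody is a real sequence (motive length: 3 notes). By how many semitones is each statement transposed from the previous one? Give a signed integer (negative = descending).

Unit = 3 notes; the statements start on B5, F#5, C#5, moving down a 4th each time.
Counting half-steps from B5 to F#5: -5.

-5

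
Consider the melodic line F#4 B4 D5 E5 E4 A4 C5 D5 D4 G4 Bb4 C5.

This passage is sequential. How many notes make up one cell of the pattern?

Try groups of 4 (3 cells in 12 notes):
F#4 B4 D5 E5 | E4 A4 C5 D5 | D4 G4 Bb4 C5
Every group is a transposition down a 2nd of the one before; no shorter unit works.

4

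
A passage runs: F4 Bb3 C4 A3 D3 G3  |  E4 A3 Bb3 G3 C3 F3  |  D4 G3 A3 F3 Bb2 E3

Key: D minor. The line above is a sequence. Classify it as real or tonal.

Every note is diatonic to D minor.
Cell 1 has +2 semitones from note 2 to 3, but cell 2 has +1 — the interval quality changes while the contour stays the same, which is the hallmark of a tonal sequence.

tonal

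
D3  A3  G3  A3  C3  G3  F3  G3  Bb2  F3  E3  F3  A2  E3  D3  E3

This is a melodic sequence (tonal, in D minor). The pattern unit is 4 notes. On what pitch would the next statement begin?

Taking 4-note groups, the heads are D3, C3, Bb2, A2: the pattern moves down a 2nd.
The next head, down a 2nd from A2, is G2.

G2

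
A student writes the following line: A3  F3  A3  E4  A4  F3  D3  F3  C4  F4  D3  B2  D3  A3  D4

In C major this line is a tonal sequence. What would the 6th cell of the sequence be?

Unit = 5 notes; the statements start on A3, F3, D3, moving down a 3rd each time.
Continuing the starts: B2 → G2 → E2.
Statement 6 starts on E2 and keeps the same diatonic contour: E2 C2 E2 B2 E3.

E2 C2 E2 B2 E3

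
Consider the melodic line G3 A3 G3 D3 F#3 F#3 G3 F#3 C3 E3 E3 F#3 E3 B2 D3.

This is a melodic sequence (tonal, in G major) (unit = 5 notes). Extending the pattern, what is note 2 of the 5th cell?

D3

With 5-note cells, note 2 of each statement runs A3, G3, F#3.
Carrying that down a 2nd forward: E3 → D3.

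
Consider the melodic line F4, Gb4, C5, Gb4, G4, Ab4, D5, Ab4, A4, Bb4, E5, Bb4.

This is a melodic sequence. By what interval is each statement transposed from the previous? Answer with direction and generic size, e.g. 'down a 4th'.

Unit = 4 notes; the statements start on F4, G4, A4, moving up a 2nd each time.
F4 to G4 is up a 2nd.

up a 2nd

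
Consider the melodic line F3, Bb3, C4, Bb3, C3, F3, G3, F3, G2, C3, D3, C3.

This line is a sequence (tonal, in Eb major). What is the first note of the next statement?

Unit = 4 notes; the statements start on F3, C3, G2, moving down a 4th each time.
One more step down a 4th gives D2.

D2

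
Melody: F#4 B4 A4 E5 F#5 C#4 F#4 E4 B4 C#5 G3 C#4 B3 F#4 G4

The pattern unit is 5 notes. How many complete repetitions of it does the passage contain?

15 notes in groups of 5 gives 15/5 = 3 statements.
Starts: F#4, C#4, G3 — each down a 4th.

3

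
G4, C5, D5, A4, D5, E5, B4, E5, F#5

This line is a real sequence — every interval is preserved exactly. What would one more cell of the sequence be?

With a 3-note motive the entries are G4, A4, B4, each up a 2nd from the previous.
Statement 4 starts on C#5 and keeps the same exact contour: C#5 F#5 G#5.

C#5 F#5 G#5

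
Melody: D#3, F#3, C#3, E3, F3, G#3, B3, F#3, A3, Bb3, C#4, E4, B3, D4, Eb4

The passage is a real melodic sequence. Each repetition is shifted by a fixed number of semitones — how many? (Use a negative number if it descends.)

5

Unit = 5 notes; the statements start on D#3, G#3, C#4, moving up a 4th each time.
D#3 to G#3 spans +5 semitones.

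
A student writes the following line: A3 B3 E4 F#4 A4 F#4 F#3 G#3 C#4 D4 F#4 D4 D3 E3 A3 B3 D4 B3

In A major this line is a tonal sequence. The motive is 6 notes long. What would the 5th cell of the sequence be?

With a 6-note motive the entries are A3, F#3, D3, each down a 3rd from the previous.
Carrying on: B2 → G#2.
So cell 5 is G#2 A2 D3 E3 G#3 E3.

G#2 A2 D3 E3 G#3 E3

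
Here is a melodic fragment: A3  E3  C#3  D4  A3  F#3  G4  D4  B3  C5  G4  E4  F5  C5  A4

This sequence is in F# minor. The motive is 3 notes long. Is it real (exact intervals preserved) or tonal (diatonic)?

Each cell has the same semitone pattern (-5, -3) — intervals are preserved exactly.
And G4 lies outside F# minor, so the sequence is real rather than tonal.

real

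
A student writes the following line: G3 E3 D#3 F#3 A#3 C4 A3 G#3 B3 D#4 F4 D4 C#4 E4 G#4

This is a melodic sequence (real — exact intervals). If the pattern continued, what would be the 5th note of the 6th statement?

B5

The unit is 5 notes. Position-5 pitches of the 3 shown cells: A#3, D#4, G#4.
Carrying that up a 4th forward: C#5 → F#5 → B5.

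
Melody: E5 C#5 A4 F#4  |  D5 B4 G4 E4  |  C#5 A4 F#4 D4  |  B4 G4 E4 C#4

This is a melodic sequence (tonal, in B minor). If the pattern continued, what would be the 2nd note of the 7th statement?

D4

With 4-note cells, note 2 of each statement runs C#5, B4, A4, G4.
Carrying that down a 2nd forward: F#4 → E4 → D4.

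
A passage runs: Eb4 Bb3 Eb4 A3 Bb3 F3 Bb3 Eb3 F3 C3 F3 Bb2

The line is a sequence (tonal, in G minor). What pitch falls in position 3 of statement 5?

The unit is 4 notes. Position-3 pitches of the 3 shown cells: Eb4, Bb3, F3.
Each moves down a 4th. Continuing: C3 → G2.

G2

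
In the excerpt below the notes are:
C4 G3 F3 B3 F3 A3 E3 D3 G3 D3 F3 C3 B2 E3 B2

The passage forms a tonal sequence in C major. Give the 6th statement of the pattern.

Unit = 5 notes; the statements start on C4, A3, F3, moving down a 3rd each time.
Continuing the starts: D3 → B2 → G2.
Statement 6 starts on G2 and keeps the same diatonic contour: G2 D2 C2 F2 C2.

G2 D2 C2 F2 C2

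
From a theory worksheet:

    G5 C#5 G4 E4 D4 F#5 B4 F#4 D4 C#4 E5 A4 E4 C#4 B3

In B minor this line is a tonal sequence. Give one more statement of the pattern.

D5 G4 D4 B3 A3

The 5-note cells begin on G5, F#5, E5 — each down a 2nd from the last.
So cell 4 is D5 G4 D4 B3 A3.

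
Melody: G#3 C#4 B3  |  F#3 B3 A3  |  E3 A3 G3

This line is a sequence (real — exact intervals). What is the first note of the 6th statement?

Taking 3-note groups, the heads are G#3, F#3, E3: the pattern moves down a 2nd.
Continuing: D3 → C3 → Bb2. Statement 6 starts on Bb2.

Bb2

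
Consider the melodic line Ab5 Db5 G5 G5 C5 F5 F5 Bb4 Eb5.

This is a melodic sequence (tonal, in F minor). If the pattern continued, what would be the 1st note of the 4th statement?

The unit is 3 notes. Position-1 pitches of the 3 shown cells: Ab5, G5, F5.
From F5, down a 2nd gives Eb5.

Eb5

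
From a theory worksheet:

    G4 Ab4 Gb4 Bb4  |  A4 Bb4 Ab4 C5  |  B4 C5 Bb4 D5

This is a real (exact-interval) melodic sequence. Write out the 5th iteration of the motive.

Taking 4-note groups, the heads are G4, A4, B4: the pattern moves up a 2nd.
Continuing the starts: C#5 → D#5.
Statement 5 starts on D#5 and keeps the same exact contour: D#5 E5 D5 F#5.

D#5 E5 D5 F#5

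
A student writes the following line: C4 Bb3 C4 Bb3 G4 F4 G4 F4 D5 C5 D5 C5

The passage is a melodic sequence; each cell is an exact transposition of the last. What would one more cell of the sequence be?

The 4-note cells begin on C4, G4, D5 — each up a 5th from the last.
From A5 the exact shape gives A5 G5 A5 G5.

A5 G5 A5 G5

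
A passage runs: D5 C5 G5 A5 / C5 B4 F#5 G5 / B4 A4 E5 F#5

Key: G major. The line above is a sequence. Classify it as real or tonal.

tonal

Every note is diatonic to G major.
Cell 1 has -2 semitones from note 1 to 2, but cell 2 has -1 — the interval quality changes while the contour stays the same, which is the hallmark of a tonal sequence.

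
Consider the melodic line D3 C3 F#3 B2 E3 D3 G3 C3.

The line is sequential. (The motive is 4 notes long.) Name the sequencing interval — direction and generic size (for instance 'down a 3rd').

up a 2nd

Unit = 4 notes; the statements start on D3, E3, moving up a 2nd each time.
D3 to E3 is up a 2nd.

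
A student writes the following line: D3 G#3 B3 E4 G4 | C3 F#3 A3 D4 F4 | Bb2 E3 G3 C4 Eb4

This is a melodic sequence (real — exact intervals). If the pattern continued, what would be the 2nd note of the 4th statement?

With 5-note cells, note 2 of each statement runs G#3, F#3, E3.
One more down a 2nd gives D3.

D3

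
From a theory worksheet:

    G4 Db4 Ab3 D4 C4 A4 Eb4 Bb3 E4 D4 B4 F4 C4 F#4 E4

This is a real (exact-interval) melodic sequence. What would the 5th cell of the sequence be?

Taking 5-note groups, the heads are G4, A4, B4: the pattern moves up a 2nd.
Continuing the starts: C#5 → D#5.
Statement 5 starts on D#5 and keeps the same exact contour: D#5 A4 E4 A#4 G#4.

D#5 A4 E4 A#4 G#4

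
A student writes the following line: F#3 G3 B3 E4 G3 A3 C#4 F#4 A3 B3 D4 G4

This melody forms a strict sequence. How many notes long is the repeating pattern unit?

4

12 notes total. Splitting into 3 groups of 4:
F#3 G3 B3 E4 | G3 A3 C#4 F#4 | A3 B3 D4 G4
That's a consistent up a 2nd shift per cell, and no other grouping gives one.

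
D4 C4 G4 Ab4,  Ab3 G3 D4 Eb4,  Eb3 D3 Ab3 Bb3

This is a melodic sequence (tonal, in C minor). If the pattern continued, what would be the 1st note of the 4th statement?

With 4-note cells, note 1 of each statement runs D4, Ab3, Eb3.
Each moves down a 4th; the next is Bb2.

Bb2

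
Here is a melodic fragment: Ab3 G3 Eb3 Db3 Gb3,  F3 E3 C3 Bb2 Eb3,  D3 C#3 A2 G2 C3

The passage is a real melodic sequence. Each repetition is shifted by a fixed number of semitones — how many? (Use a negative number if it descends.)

With a 5-note motive the entries are Ab3, F3, D3, each down a 3rd from the previous.
Ab3 to F3 spans -3 semitones.

-3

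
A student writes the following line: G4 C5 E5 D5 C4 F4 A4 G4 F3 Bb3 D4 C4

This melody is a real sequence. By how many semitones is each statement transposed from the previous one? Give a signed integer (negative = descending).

Unit = 4 notes; the statements start on G4, C4, F3, moving down a 5th each time.
G4→C4 is 60 − 67 = -7 semitones.

-7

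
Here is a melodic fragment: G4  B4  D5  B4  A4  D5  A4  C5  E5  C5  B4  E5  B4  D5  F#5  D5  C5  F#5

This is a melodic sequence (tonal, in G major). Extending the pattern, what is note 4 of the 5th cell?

The unit is 6 notes. Position-4 pitches of the 3 shown cells: B4, C5, D5.
Extending up a 2nd: E5 → F#5.

F#5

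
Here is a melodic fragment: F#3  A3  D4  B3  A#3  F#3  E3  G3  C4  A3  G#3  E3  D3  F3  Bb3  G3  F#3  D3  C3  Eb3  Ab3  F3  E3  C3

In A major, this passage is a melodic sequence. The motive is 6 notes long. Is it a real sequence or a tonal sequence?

real

Each cell has the same semitone pattern (3, 5, -3, -1, -4) — intervals are preserved exactly.
And A#3 lies outside A major, so the sequence is real rather than tonal.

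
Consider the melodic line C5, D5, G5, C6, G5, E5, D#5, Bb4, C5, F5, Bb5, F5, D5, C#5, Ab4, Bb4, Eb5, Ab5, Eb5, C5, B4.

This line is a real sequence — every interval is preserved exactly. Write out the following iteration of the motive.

Gb4 Ab4 Db5 Gb5 Db5 Bb4 A4

The 7-note cells begin on C5, Bb4, Ab4 — each down a 2nd from the last.
Statement 4 starts on Gb4 and keeps the same exact contour: Gb4 Ab4 Db5 Gb5 Db5 Bb4 A4.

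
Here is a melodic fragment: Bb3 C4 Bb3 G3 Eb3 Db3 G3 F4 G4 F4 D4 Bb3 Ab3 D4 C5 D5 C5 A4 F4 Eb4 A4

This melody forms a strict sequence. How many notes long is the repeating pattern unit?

There are 21 notes; a 7-note unit gives 3 cells:
Bb3 C4 Bb3 G3 Eb3 Db3 G3 | F4 G4 F4 D4 Bb3 Ab3 D4 | C5 D5 C5 A4 F4 Eb4 A4
That's a consistent up a 5th shift per cell, and no other grouping gives one.

7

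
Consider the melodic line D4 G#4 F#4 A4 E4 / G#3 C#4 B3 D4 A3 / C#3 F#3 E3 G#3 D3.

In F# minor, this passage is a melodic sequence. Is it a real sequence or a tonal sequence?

tonal

Every note is diatonic to F# minor.
Cell 1 has +6 semitones from note 1 to 2, but cell 2 has +5 — the interval quality changes while the contour stays the same, which is the hallmark of a tonal sequence.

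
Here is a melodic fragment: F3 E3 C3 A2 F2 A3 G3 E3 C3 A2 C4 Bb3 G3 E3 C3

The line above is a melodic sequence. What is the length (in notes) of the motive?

5

Try groups of 5 (3 cells in 15 notes):
F3 E3 C3 A2 F2 | A3 G3 E3 C3 A2 | C4 Bb3 G3 E3 C3
Each cell is the previous one up a 3rd — so the unit is 5 notes.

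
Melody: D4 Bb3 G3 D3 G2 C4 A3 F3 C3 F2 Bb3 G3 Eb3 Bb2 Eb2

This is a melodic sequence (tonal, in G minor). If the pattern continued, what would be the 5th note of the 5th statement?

The unit is 5 notes. Position-5 pitches of the 3 shown cells: G2, F2, Eb2.
Each moves down a 2nd. Continuing: D2 → C2.

C2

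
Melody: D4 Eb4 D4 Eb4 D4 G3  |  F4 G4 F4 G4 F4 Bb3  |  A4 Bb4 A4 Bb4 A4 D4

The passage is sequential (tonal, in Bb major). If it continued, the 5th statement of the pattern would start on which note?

Unit = 6 notes; the statements start on D4, F4, A4, moving up a 3rd each time.
Extending the heads up a 3rd: C5 → Eb5.

Eb5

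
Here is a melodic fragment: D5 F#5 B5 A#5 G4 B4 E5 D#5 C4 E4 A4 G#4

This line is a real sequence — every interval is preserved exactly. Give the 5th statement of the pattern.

The 4-note cells begin on D5, G4, C4 — each down a 5th from the last.
Extending down a 5th: F3 → Bb2.
Statement 5 starts on Bb2 and keeps the same exact contour: Bb2 D3 G3 F#3.

Bb2 D3 G3 F#3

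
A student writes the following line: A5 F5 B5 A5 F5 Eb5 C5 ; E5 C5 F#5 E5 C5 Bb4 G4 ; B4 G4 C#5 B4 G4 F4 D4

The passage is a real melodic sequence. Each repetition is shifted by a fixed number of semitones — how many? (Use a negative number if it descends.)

-5

Unit = 7 notes; the statements start on A5, E5, B4, moving down a 4th each time.
Counting half-steps from A5 to E5: -5.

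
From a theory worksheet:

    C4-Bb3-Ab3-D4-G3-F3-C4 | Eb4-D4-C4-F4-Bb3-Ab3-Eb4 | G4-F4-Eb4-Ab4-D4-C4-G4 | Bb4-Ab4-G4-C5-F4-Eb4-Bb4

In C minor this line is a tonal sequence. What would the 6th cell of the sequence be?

Taking 7-note groups, the heads are C4, Eb4, G4, Bb4: the pattern moves up a 3rd.
Carrying on: D5 → F5.
Statement 6 starts on F5 and keeps the same diatonic contour: F5 Eb5 D5 G5 C5 Bb4 F5.

F5 Eb5 D5 G5 C5 Bb4 F5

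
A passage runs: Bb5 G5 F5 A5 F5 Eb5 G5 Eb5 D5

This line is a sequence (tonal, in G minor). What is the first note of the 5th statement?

Eb5

With a 3-note motive the entries are Bb5, A5, G5, each down a 2nd from the previous.
Continuing: F5 → Eb5. Statement 5 starts on Eb5.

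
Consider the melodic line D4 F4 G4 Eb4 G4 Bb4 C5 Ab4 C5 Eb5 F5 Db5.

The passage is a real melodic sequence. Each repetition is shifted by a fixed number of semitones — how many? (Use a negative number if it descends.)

5

The 4-note cells begin on D4, G4, C5 — each up a 4th from the last.
Counting half-steps from D4 to G4: 5.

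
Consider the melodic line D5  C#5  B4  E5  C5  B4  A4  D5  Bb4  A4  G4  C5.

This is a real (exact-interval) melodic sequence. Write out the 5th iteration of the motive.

Unit = 4 notes; the statements start on D5, C5, Bb4, moving down a 2nd each time.
Continuing the starts: Ab4 → Gb4.
Statement 5 starts on Gb4 and keeps the same exact contour: Gb4 F4 Eb4 Ab4.

Gb4 F4 Eb4 Ab4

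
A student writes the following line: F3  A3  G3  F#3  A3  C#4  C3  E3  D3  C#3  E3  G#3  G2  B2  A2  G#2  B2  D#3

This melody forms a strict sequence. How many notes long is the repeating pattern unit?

18 notes total. Splitting into 3 groups of 6:
F3 A3 G3 F#3 A3 C#4 | C3 E3 D3 C#3 E3 G#3 | G2 B2 A2 G#2 B2 D#3
Each cell is the previous one down a 4th — so the unit is 6 notes.

6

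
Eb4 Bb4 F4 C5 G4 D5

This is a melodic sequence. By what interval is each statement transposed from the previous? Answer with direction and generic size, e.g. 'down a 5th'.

Unit = 2 notes; the statements start on Eb4, F4, G4, moving up a 2nd each time.
Eb4 to F4 is up a 2nd.

up a 2nd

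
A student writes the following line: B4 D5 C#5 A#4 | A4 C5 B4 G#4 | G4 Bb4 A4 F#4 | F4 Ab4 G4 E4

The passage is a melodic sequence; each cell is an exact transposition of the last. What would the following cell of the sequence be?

Eb4 Gb4 F4 D4

Taking 4-note groups, the heads are B4, A4, G4, F4: the pattern moves down a 2nd.
So cell 5 is Eb4 Gb4 F4 D4.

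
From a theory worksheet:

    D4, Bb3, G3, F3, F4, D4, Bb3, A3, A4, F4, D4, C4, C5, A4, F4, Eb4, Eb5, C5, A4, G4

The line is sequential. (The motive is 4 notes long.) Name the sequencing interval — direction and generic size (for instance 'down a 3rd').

Unit = 4 notes; the statements start on D4, F4, A4, C5, Eb5, moving up a 3rd each time.
From D4 to F4: up a 3rd.

up a 3rd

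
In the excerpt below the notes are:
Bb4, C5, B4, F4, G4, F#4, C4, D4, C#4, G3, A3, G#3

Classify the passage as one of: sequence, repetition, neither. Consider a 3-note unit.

sequence

Each 3-note cell is the previous one transposed down a 4th.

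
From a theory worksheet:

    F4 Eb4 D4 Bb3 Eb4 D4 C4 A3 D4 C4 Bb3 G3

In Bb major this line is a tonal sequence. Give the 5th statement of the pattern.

With a 4-note motive the entries are F4, Eb4, D4, each down a 2nd from the previous.
Extending down a 2nd: C4 → Bb3.
Statement 5 starts on Bb3 and keeps the same diatonic contour: Bb3 A3 G3 Eb3.

Bb3 A3 G3 Eb3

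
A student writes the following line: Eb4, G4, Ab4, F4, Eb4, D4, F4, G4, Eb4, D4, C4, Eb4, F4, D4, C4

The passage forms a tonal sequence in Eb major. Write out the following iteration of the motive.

Bb3 D4 Eb4 C4 Bb3

The 5-note cells begin on Eb4, D4, C4 — each down a 2nd from the last.
Statement 4 starts on Bb3 and keeps the same diatonic contour: Bb3 D4 Eb4 C4 Bb3.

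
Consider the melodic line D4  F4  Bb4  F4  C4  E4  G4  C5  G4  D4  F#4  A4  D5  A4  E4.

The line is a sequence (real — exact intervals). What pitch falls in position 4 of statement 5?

C#5

Grouping in 5s, the 4th note of each cell is F4, G4, A4.
Carrying that up a 2nd forward: B4 → C#5.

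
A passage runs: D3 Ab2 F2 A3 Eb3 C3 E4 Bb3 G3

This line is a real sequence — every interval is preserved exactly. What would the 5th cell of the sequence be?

F#5 C5 A4

The 3-note cells begin on D3, A3, E4 — each up a 5th from the last.
Extending up a 5th: B4 → F#5.
Statement 5 starts on F#5 and keeps the same exact contour: F#5 C5 A4.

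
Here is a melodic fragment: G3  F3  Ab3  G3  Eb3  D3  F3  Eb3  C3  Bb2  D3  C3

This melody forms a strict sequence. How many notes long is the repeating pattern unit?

4

Try groups of 4 (3 cells in 12 notes):
G3 F3 Ab3 G3 | Eb3 D3 F3 Eb3 | C3 Bb2 D3 C3
Each cell is the previous one down a 3rd — so the unit is 4 notes.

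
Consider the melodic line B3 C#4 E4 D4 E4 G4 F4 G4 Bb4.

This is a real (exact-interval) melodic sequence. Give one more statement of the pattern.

Unit = 3 notes; the statements start on B3, D4, F4, moving up a 3rd each time.
From Ab4 the exact shape gives Ab4 Bb4 Db5.

Ab4 Bb4 Db5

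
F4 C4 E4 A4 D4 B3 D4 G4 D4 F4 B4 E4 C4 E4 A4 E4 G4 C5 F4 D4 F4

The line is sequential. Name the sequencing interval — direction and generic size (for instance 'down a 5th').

Unit = 7 notes; the statements start on F4, G4, A4, moving up a 2nd each time.
F4 to G4 is up a 2nd.

up a 2nd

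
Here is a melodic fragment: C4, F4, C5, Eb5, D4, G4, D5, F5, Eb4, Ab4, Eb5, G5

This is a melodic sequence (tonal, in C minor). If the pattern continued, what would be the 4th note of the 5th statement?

With 4-note cells, note 4 of each statement runs Eb5, F5, G5.
Carrying that up a 2nd forward: Ab5 → Bb5.

Bb5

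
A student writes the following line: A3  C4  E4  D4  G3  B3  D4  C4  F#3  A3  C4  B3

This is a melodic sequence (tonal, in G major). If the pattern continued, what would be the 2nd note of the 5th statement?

The unit is 4 notes. Position-2 pitches of the 3 shown cells: C4, B3, A3.
Each moves down a 2nd. Continuing: G3 → F#3.

F#3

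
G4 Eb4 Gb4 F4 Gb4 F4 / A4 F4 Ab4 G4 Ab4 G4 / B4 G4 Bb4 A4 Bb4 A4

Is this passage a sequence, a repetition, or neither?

sequence

Each 6-note cell is the previous one transposed up a 2nd.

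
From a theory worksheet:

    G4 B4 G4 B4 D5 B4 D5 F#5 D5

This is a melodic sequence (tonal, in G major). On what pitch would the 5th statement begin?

A5

Taking 3-note groups, the heads are G4, B4, D5: the pattern moves up a 3rd.
Extending the heads up a 3rd: F#5 → A5.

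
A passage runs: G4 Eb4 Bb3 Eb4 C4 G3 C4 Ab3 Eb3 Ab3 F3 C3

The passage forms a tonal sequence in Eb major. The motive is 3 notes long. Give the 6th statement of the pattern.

Unit = 3 notes; the statements start on G4, Eb4, C4, Ab3, moving down a 3rd each time.
Continuing the starts: F3 → D3.
From D3 the diatonic shape gives D3 Bb2 F2.

D3 Bb2 F2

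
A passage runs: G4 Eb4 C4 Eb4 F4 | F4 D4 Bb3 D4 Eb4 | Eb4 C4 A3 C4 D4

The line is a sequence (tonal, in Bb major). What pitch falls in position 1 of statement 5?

C4

With 5-note cells, note 1 of each statement runs G4, F4, Eb4.
Carrying that down a 2nd forward: D4 → C4.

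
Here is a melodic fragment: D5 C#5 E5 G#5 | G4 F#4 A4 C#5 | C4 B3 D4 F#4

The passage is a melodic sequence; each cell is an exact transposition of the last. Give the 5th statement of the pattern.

Bb2 A2 C3 E3

Unit = 4 notes; the statements start on D5, G4, C4, moving down a 5th each time.
Carrying on: F3 → Bb2.
Statement 5 starts on Bb2 and keeps the same exact contour: Bb2 A2 C3 E3.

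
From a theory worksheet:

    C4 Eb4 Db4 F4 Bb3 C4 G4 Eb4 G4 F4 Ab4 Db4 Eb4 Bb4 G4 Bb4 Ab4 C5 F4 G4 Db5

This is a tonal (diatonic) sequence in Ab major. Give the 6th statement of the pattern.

With a 7-note motive the entries are C4, Eb4, G4, each up a 3rd from the previous.
Continuing the starts: Bb4 → Db5 → F5.
From F5 the diatonic shape gives F5 Ab5 G5 Bb5 Eb5 F5 C6.

F5 Ab5 G5 Bb5 Eb5 F5 C6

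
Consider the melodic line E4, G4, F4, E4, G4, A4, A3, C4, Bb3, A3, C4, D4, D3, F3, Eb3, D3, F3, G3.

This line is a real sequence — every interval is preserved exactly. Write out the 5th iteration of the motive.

With a 6-note motive the entries are E4, A3, D3, each down a 5th from the previous.
Continuing the starts: G2 → C2.
From C2 the exact shape gives C2 Eb2 Db2 C2 Eb2 F2.

C2 Eb2 Db2 C2 Eb2 F2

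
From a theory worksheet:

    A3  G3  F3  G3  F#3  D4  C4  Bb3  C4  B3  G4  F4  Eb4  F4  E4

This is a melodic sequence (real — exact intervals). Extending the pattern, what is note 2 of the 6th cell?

Ab5

With 5-note cells, note 2 of each statement runs G3, C4, F4.
Carrying that up a 4th forward: Bb4 → Eb5 → Ab5.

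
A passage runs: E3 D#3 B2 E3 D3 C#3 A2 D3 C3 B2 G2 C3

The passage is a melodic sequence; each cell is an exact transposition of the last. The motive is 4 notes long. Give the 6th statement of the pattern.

Gb2 F2 Db2 Gb2

With a 4-note motive the entries are E3, D3, C3, each down a 2nd from the previous.
Extending down a 2nd: Bb2 → Ab2 → Gb2.
From Gb2 the exact shape gives Gb2 F2 Db2 Gb2.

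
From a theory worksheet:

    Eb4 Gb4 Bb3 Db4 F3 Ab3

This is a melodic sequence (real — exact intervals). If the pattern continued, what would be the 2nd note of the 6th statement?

F2

With 2-note cells, note 2 of each statement runs Gb4, Db4, Ab3.
Extending down a 4th: Eb3 → Bb2 → F2.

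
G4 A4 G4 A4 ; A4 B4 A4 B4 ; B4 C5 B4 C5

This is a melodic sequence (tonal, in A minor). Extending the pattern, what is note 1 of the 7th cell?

With 4-note cells, note 1 of each statement runs G4, A4, B4.
Carrying that up a 2nd forward: C5 → D5 → E5 → F5.

F5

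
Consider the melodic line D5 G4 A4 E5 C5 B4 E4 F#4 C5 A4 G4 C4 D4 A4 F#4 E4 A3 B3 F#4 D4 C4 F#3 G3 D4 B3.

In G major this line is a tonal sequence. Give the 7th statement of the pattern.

F#3 B2 C3 G3 E3

Taking 5-note groups, the heads are D5, B4, G4, E4, C4: the pattern moves down a 3rd.
Extending down a 3rd: A3 → F#3.
So cell 7 is F#3 B2 C3 G3 E3.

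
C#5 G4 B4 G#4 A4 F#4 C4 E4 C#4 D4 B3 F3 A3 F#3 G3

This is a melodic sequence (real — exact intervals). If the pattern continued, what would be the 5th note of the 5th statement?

With 5-note cells, note 5 of each statement runs A4, D4, G3.
Carrying that down a 5th forward: C3 → F2.

F2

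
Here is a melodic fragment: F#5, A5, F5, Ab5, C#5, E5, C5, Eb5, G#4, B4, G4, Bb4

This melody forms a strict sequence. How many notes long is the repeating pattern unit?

There are 12 notes; a 4-note unit gives 3 cells:
F#5 A5 F5 Ab5 | C#5 E5 C5 Eb5 | G#4 B4 G4 Bb4
Every group is a transposition down a 4th of the one before; no shorter unit works.

4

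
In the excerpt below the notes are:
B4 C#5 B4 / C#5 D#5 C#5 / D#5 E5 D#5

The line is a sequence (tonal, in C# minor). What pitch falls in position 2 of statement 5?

G#5

The unit is 3 notes. Position-2 pitches of the 3 shown cells: C#5, D#5, E5.
Extending up a 2nd: F#5 → G#5.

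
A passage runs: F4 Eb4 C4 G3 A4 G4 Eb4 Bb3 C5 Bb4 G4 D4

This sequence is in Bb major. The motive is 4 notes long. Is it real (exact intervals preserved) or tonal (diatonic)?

tonal

Every note is diatonic to Bb major.
Cell 1 has -3 semitones from note 2 to 3, but cell 2 has -4 — the interval quality changes while the contour stays the same, which is the hallmark of a tonal sequence.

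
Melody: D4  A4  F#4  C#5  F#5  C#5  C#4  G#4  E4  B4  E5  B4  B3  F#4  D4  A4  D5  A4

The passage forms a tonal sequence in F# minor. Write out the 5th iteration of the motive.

G#3 D4 B3 F#4 B4 F#4

Unit = 6 notes; the statements start on D4, C#4, B3, moving down a 2nd each time.
Extending down a 2nd: A3 → G#3.
Statement 5 starts on G#3 and keeps the same diatonic contour: G#3 D4 B3 F#4 B4 F#4.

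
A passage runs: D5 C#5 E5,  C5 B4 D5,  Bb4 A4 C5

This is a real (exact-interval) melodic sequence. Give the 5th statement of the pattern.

Gb4 F4 Ab4

The 3-note cells begin on D5, C5, Bb4 — each down a 2nd from the last.
Continuing the starts: Ab4 → Gb4.
From Gb4 the exact shape gives Gb4 F4 Ab4.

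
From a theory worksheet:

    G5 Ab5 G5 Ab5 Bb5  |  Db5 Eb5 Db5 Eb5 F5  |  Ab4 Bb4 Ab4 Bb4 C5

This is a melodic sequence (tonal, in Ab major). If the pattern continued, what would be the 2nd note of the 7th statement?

Grouping in 5s, the 2nd note of each cell is Ab5, Eb5, Bb4.
Extending down a 4th: F4 → C4 → G3 → Db3.

Db3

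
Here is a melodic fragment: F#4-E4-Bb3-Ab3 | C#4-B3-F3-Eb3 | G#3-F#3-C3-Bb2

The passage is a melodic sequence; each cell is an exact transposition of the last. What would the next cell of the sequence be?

Unit = 4 notes; the statements start on F#4, C#4, G#3, moving down a 4th each time.
From D#3 the exact shape gives D#3 C#3 G2 F2.

D#3 C#3 G2 F2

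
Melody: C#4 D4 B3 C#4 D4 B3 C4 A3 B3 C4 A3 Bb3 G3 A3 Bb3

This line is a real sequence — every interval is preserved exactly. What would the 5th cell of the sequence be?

Taking 5-note groups, the heads are C#4, B3, A3: the pattern moves down a 2nd.
Continuing the starts: G3 → F3.
From F3 the exact shape gives F3 Gb3 Eb3 F3 Gb3.

F3 Gb3 Eb3 F3 Gb3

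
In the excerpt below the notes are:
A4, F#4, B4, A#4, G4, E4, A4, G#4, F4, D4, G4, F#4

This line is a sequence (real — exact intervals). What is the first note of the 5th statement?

Db4

Unit = 4 notes; the statements start on A4, G4, F4, moving down a 2nd each time.
Extending the heads down a 2nd: Eb4 → Db4.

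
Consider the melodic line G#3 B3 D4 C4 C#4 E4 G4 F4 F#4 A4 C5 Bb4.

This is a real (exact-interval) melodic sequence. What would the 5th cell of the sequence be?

E5 G5 Bb5 Ab5

Unit = 4 notes; the statements start on G#3, C#4, F#4, moving up a 4th each time.
Continuing the starts: B4 → E5.
From E5 the exact shape gives E5 G5 Bb5 Ab5.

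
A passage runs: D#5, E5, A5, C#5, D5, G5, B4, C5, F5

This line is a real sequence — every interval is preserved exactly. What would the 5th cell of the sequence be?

G4 Ab4 Db5

The 3-note cells begin on D#5, C#5, B4 — each down a 2nd from the last.
Extending down a 2nd: A4 → G4.
So cell 5 is G4 Ab4 Db5.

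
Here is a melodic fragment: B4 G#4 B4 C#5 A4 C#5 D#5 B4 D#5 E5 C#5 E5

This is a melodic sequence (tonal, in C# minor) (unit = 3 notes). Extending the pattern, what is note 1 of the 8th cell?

The unit is 3 notes. Position-1 pitches of the 4 shown cells: B4, C#5, D#5, E5.
Extending up a 2nd: F#5 → G#5 → A5 → B5.

B5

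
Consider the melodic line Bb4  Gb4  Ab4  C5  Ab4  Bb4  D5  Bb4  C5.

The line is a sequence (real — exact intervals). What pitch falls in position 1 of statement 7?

A#5

With 3-note cells, note 1 of each statement runs Bb4, C5, D5.
Each moves up a 2nd. Continuing: E5 → F#5 → G#5 → A#5.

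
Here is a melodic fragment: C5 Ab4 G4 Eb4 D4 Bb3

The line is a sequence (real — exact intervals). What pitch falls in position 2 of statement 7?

D2

The unit is 2 notes. Position-2 pitches of the 3 shown cells: Ab4, Eb4, Bb3.
Carrying that down a 4th forward: F3 → C3 → G2 → D2.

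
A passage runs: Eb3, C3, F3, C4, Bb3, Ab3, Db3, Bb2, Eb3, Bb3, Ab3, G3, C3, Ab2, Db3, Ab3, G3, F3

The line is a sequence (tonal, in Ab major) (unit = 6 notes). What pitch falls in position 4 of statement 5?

F3

With 6-note cells, note 4 of each statement runs C4, Bb3, Ab3.
Extending down a 2nd: G3 → F3.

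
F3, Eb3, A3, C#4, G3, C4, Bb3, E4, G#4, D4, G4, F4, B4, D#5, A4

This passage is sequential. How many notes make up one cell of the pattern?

5

15 notes total. Splitting into 3 groups of 5:
F3 Eb3 A3 C#4 G3 | C4 Bb3 E4 G#4 D4 | G4 F4 B4 D#5 A4
Every group is a transposition up a 5th of the one before; no shorter unit works.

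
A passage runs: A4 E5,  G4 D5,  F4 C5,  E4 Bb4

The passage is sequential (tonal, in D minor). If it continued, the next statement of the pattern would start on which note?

D4

With a 2-note motive the entries are A4, G4, F4, E4, each down a 2nd from the previous.
One more step down a 2nd gives D4.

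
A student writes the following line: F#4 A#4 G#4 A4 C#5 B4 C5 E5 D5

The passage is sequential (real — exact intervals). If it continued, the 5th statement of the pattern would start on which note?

Gb5

With a 3-note motive the entries are F#4, A4, C5, each up a 3rd from the previous.
Continuing: Eb5 → Gb5. Statement 5 starts on Gb5.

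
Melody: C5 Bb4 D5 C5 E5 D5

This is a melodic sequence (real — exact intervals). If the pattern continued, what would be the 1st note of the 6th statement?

With 2-note cells, note 1 of each statement runs C5, D5, E5.
Carrying that up a 2nd forward: F#5 → G#5 → A#5.

A#5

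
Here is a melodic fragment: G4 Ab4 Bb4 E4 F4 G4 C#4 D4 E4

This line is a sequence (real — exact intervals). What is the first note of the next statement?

Unit = 3 notes; the statements start on G4, E4, C#4, moving down a 3rd each time.
The next head, down a 3rd from C#4, is A#3.

A#3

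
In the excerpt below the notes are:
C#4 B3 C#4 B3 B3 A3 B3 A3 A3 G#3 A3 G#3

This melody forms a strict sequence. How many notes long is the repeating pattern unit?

12 notes total. Splitting into 3 groups of 4:
C#4 B3 C#4 B3 | B3 A3 B3 A3 | A3 G#3 A3 G#3
Every group is a transposition down a 2nd of the one before; no shorter unit works.

4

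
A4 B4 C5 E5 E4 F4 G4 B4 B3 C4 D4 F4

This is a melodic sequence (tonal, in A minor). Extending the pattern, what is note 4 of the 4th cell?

C4

Grouping in 4s, the 4th note of each cell is E5, B4, F4.
From F4, down a 4th gives C4.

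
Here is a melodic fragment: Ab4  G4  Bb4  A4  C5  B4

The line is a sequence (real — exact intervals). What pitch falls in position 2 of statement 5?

The unit is 2 notes. Position-2 pitches of the 3 shown cells: G4, A4, B4.
Extending up a 2nd: C#5 → D#5.

D#5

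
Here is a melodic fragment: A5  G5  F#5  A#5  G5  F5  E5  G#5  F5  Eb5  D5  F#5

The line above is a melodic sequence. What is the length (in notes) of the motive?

12 notes total. Splitting into 3 groups of 4:
A5 G5 F#5 A#5 | G5 F5 E5 G#5 | F5 Eb5 D5 F#5
Each cell is the previous one down a 2nd — so the unit is 4 notes.

4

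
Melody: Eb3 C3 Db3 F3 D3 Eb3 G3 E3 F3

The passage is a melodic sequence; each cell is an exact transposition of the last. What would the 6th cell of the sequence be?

The 3-note cells begin on Eb3, F3, G3 — each up a 2nd from the last.
Extending up a 2nd: A3 → B3 → C#4.
Statement 6 starts on C#4 and keeps the same exact contour: C#4 A#3 B3.

C#4 A#3 B3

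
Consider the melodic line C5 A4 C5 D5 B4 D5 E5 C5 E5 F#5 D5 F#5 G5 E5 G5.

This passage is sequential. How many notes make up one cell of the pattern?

3

Try groups of 3 (5 cells in 15 notes):
C5 A4 C5 | D5 B4 D5 | E5 C5 E5 | F#5 D5 F#5 | G5 E5 G5
That's a consistent up a 2nd shift per cell, and no other grouping gives one.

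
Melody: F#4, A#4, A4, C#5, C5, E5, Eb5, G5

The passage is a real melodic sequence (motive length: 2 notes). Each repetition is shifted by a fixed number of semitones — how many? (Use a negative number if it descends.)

3

With a 2-note motive the entries are F#4, A4, C5, Eb5, each up a 3rd from the previous.
Counting half-steps from F#4 to A4: 3.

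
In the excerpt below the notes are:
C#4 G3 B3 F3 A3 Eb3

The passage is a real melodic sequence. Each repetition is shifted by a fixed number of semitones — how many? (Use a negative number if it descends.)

-2

Taking 2-note groups, the heads are C#4, B3, A3: the pattern moves down a 2nd.
Counting half-steps from C#4 to B3: -2.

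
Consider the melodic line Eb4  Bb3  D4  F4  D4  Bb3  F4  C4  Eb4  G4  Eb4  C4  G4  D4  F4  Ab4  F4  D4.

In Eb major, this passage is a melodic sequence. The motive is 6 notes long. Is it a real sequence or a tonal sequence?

tonal

Every note is diatonic to Eb major.
Cell 1 has +4 semitones from note 2 to 3, but cell 2 has +3 — the interval quality changes while the contour stays the same, which is the hallmark of a tonal sequence.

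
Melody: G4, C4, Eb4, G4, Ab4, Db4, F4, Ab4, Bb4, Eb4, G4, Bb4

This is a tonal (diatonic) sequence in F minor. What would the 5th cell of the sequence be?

The 4-note cells begin on G4, Ab4, Bb4 — each up a 2nd from the last.
Extending up a 2nd: C5 → Db5.
Statement 5 starts on Db5 and keeps the same diatonic contour: Db5 G4 Bb4 Db5.

Db5 G4 Bb4 Db5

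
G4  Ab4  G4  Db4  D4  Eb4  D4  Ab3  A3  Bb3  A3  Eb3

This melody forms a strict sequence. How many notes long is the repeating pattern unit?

4

There are 12 notes; a 4-note unit gives 3 cells:
G4 Ab4 G4 Db4 | D4 Eb4 D4 Ab3 | A3 Bb3 A3 Eb3
Each cell is the previous one down a 4th — so the unit is 4 notes.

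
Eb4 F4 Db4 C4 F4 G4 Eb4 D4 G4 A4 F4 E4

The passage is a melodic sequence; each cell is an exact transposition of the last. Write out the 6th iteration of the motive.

C#5 D#5 B4 A#4

The 4-note cells begin on Eb4, F4, G4 — each up a 2nd from the last.
Continuing the starts: A4 → B4 → C#5.
Statement 6 starts on C#5 and keeps the same exact contour: C#5 D#5 B4 A#4.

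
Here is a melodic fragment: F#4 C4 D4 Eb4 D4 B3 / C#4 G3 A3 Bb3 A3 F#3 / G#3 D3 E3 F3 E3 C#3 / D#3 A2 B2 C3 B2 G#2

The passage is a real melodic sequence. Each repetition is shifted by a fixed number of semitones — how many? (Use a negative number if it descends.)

-5

With a 6-note motive the entries are F#4, C#4, G#3, D#3, each down a 4th from the previous.
Counting half-steps from F#4 to C#4: -5.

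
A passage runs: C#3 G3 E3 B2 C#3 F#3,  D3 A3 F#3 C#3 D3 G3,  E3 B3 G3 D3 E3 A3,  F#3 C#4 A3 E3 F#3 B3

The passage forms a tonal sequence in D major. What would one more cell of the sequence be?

The 6-note cells begin on C#3, D3, E3, F#3 — each up a 2nd from the last.
So cell 5 is G3 D4 B3 F#3 G3 C#4.

G3 D4 B3 F#3 G3 C#4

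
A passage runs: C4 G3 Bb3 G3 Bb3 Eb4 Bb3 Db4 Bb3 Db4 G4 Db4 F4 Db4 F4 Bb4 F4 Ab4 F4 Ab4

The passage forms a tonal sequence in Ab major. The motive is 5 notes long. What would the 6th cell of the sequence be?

Taking 5-note groups, the heads are C4, Eb4, G4, Bb4: the pattern moves up a 3rd.
Extending up a 3rd: Db5 → F5.
Statement 6 starts on F5 and keeps the same diatonic contour: F5 C5 Eb5 C5 Eb5.

F5 C5 Eb5 C5 Eb5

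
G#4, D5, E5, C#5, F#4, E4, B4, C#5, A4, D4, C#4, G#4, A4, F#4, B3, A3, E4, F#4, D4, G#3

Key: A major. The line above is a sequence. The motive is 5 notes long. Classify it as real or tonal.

Every note is diatonic to A major.
Cell 1 has +6 semitones from note 1 to 2, but cell 2 has +7 — the interval quality changes while the contour stays the same, which is the hallmark of a tonal sequence.

tonal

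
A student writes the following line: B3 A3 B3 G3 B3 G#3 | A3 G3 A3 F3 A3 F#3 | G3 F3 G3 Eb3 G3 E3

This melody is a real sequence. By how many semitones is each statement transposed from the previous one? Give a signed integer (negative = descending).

-2

Unit = 6 notes; the statements start on B3, A3, G3, moving down a 2nd each time.
B3→A3 is 57 − 59 = -2 semitones.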